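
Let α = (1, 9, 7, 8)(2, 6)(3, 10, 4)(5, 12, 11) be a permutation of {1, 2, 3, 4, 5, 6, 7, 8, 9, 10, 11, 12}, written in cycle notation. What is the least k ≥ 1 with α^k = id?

The disjoint cycles have lengths 4, 3, 3, 2.
The order is lcm(4, 3, 3, 2) = 12.

12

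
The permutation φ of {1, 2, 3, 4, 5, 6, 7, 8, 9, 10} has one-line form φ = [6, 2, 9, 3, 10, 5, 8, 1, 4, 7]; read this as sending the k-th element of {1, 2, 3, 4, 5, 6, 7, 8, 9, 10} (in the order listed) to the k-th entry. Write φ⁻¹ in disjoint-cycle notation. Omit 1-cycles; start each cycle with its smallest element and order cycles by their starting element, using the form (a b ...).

The cycle decomposition of φ is (1 6 5 10 7 8)(3 9 4).
Reversing each cycle (and rotating so the smallest element leads) gives φ⁻¹ = (1 8 7 10 5 6)(3 4 9).

(1 8 7 10 5 6)(3 4 9)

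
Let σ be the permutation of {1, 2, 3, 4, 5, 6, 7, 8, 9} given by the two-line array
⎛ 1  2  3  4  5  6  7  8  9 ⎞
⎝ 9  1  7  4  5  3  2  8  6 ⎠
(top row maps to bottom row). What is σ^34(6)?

1

Tracing 6 → 3 → … returns to 6 after 6 steps, so 6 lies in a 6-cycle (1, 9, 6, 3, 7, 2).
Since the cycle has length 6, σ^34 acts on it the same as σ^4 (34 mod 6 = 4).
Advancing 4 steps from 6: 6 → 3 → 7 → 2 → 1.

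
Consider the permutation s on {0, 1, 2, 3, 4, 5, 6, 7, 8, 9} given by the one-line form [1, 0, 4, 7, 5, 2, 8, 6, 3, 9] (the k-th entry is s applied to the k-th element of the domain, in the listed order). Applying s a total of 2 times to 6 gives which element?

3

Tracing 6 → 8 → … returns to 6 after 4 steps, so 6 lies in a 4-cycle (3, 7, 6, 8).
Advancing 2 steps from 6: 6 → 8 → 3.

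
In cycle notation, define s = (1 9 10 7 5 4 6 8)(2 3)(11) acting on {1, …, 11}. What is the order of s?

8

The cycle type of s is (8, 2, 1).
The order is lcm(8, 2) = 8.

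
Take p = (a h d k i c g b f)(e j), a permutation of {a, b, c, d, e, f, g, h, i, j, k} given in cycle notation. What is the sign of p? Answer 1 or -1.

-1

The cycle lengths are 9, 2.
A cycle of length ℓ contributes ℓ−1 transpositions, so p is a product of 8 + 1 = 9 transpositions — odd.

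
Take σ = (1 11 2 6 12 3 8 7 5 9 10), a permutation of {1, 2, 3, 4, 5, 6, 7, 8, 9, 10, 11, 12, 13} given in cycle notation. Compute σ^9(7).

7 lies in the 11-cycle (1 11 2 6 12 3 8 7 5 9 10).
Advancing 9 steps from 7: 7 → 5 → 9 → 10 → 1 → 11 → 2 → 6 → 12 → 3.

3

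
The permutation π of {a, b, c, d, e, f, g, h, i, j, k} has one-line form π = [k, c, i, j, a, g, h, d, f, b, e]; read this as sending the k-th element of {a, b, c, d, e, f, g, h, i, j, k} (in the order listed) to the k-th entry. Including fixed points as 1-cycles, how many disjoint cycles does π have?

2

The cycle decomposition is (a k e)(b c i f g h d j), which has 2 cycles (counting 1-cycles).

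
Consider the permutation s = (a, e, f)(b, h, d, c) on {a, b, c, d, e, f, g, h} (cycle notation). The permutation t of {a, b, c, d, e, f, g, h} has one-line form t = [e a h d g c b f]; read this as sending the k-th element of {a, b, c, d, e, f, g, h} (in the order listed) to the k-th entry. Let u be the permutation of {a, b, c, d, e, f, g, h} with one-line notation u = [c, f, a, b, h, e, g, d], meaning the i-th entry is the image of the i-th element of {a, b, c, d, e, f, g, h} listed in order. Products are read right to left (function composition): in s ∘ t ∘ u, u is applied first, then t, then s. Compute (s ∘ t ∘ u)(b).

b

(s ∘ t ∘ u)(b) = s(t(u(b))). u(b) = f, then t(f) = c, then s(c) = b, so the result is b.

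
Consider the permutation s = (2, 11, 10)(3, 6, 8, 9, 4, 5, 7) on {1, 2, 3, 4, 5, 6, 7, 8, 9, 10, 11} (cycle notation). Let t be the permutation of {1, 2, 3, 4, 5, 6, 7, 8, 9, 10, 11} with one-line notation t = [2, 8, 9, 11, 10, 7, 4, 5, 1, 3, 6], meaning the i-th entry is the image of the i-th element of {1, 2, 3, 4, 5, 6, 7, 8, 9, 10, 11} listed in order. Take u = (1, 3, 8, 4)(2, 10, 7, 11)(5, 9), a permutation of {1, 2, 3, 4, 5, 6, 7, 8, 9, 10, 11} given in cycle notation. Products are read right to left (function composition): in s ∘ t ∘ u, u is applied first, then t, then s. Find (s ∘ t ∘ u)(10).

5

(s ∘ t ∘ u)(10) = s(t(u(10))). u(10) = 7, then t(7) = 4, then s(4) = 5, so the result is 5.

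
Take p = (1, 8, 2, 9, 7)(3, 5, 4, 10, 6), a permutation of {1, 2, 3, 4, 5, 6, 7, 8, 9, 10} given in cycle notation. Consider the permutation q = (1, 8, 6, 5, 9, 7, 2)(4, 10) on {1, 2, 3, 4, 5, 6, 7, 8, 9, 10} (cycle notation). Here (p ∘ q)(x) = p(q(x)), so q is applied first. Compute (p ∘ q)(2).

(p ∘ q)(2) = p(q(2)). q(2) = 1, then p(1) = 8. So (p ∘ q)(2) = 8.

8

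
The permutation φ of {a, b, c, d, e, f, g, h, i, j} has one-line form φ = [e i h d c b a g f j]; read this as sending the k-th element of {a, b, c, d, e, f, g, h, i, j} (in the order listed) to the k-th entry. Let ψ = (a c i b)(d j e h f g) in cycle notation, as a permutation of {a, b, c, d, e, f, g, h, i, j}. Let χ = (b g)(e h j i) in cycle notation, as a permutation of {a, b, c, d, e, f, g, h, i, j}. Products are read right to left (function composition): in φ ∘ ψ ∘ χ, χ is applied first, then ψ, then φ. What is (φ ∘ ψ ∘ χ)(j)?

Chase j: χ(j) = i; ψ(i) = b; φ(b) = i. Hence (φ ∘ ψ ∘ χ)(j) = i.

i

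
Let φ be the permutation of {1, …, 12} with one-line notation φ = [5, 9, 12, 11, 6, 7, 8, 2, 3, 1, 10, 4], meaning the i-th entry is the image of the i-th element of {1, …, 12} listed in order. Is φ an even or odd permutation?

odd

In disjoint-cycle form the cycle lengths are 12.
A cycle of length ℓ contributes ℓ−1 transpositions, so φ is a product of 11 transpositions — odd.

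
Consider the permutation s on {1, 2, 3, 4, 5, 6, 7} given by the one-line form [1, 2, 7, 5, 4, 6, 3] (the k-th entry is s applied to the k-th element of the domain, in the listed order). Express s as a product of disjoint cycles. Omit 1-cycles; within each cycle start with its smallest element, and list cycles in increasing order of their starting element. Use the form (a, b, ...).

(3, 7)(4, 5)

Iterating s from 3 gives 3 → 7 → 3; that is the 2-cycle (3, 7).
Repeating from the next unused element and collecting all non-trivial cycles gives (3, 7)(4, 5).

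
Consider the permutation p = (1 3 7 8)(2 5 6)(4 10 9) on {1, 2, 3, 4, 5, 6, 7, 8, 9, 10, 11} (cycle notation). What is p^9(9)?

9

9 lies in the 3-cycle (4 10 9).
On a 3-cycle, p^3 is the identity, so p^9 = p^0 there (9 ≡ 0 mod 3).
So p^9(9) = 9.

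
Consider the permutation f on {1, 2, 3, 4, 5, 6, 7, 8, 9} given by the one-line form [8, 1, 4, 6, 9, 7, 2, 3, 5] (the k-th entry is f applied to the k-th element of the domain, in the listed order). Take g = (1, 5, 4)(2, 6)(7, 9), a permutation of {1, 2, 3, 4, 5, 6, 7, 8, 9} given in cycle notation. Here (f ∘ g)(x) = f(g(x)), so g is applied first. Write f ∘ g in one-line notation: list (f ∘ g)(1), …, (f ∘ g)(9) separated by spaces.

(f ∘ g)(x) = f(g(x)). Computing each image: f(g(1)) = f(5) = 9, f(g(2)) = f(6) = 7, f(g(3)) = f(3) = 4, f(g(4)) = f(1) = 8, f(g(5)) = f(4) = 6, f(g(6)) = f(2) = 1, f(g(7)) = f(9) = 5, f(g(8)) = f(8) = 3, f(g(9)) = f(7) = 2.
Hence f ∘ g = [9 7 4 8 6 1 5 3 2].

9 7 4 8 6 1 5 3 2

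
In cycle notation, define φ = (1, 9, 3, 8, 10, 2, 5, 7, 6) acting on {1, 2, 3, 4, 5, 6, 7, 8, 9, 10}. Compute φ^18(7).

7

7 lies in the 9-cycle (1, 9, 3, 8, 10, 2, 5, 7, 6).
Since the cycle has length 9, φ^18 acts on it the same as φ^0 (18 mod 9 = 0).
So φ^18(7) = 7.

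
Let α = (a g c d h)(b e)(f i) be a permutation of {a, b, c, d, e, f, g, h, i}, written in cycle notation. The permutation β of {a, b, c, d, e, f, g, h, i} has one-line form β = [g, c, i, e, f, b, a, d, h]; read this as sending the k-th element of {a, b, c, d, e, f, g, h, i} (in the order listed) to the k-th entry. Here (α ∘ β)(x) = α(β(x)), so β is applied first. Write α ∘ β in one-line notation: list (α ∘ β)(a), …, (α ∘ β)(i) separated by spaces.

c d f b i e g h a

(α ∘ β)(x) = α(β(x)). Computing each image: α(β(a)) = α(g) = c, α(β(b)) = α(c) = d, α(β(c)) = α(i) = f, α(β(d)) = α(e) = b, α(β(e)) = α(f) = i, α(β(f)) = α(b) = e, α(β(g)) = α(a) = g, α(β(h)) = α(d) = h, α(β(i)) = α(h) = a.
Hence α ∘ β = [c d f b i e g h a].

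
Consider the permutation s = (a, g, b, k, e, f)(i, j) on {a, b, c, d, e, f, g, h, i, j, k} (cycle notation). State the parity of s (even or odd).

The cycle lengths are 6, 2, 1, 1, 1.
A cycle of length ℓ contributes ℓ−1 transpositions, so s is a product of 5 + 1 = 6 transpositions — even.

even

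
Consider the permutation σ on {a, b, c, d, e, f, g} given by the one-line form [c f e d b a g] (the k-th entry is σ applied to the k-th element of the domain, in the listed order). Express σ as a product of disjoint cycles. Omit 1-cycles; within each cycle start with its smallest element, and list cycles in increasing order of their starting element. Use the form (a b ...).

(a c e b f)

Iterating σ from a gives a → c → e → b → f → a; that is the 5-cycle (a c e b f).
Continuing from each remaining unvisited element yields (a c e b f).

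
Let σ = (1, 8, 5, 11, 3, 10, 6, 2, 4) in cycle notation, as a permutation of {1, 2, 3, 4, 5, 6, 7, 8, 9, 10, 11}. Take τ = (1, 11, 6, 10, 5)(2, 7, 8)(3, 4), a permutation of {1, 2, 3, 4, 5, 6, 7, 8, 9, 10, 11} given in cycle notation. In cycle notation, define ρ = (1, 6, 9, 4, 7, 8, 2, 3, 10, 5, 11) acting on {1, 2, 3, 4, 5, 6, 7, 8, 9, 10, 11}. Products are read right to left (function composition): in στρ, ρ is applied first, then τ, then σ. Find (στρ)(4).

(στρ)(4) = σ(τ(ρ(4))). ρ(4) = 7, then τ(7) = 8, then σ(8) = 5, so the result is 5.

5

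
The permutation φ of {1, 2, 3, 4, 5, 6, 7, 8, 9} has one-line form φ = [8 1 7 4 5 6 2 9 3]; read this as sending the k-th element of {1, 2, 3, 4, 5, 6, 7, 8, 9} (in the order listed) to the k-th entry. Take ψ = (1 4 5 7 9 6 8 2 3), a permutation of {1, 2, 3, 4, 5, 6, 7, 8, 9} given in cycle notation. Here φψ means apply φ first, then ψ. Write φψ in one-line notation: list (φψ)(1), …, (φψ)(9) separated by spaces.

(φψ)(x) = ψ(φ(x)). Computing each image: ψ(φ(1)) = ψ(8) = 2, ψ(φ(2)) = ψ(1) = 4, ψ(φ(3)) = ψ(7) = 9, ψ(φ(4)) = ψ(4) = 5, ψ(φ(5)) = ψ(5) = 7, ψ(φ(6)) = ψ(6) = 8, ψ(φ(7)) = ψ(2) = 3, ψ(φ(8)) = ψ(9) = 6, ψ(φ(9)) = ψ(3) = 1.
Hence φψ = [2 4 9 5 7 8 3 6 1].

2 4 9 5 7 8 3 6 1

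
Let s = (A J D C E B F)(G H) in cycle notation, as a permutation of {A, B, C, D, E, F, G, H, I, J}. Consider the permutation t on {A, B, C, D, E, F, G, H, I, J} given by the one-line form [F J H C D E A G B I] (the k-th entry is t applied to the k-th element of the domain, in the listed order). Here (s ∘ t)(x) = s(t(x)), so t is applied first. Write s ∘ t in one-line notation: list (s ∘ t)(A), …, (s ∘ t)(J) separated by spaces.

(s ∘ t)(x) = s(t(x)). Computing each image: s(t(A)) = s(F) = A, s(t(B)) = s(J) = D, s(t(C)) = s(H) = G, s(t(D)) = s(C) = E, s(t(E)) = s(D) = C, s(t(F)) = s(E) = B, s(t(G)) = s(A) = J, s(t(H)) = s(G) = H, s(t(I)) = s(B) = F, s(t(J)) = s(I) = I.
Hence s ∘ t = [A D G E C B J H F I].

A D G E C B J H F I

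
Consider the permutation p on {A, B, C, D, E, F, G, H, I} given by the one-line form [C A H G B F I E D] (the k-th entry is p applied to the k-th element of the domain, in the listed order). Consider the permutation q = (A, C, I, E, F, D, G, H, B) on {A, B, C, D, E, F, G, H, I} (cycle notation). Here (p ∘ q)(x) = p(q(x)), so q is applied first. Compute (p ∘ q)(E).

F

q(E) = F, then p(F) = F; composing gives (p ∘ q)(E) = F.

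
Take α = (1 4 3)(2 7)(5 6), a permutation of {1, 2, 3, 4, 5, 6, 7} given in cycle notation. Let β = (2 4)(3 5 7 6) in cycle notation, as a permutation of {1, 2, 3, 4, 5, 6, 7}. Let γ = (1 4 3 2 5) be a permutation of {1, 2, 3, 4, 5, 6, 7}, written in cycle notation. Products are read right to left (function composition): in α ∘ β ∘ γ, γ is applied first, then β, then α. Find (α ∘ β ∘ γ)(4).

Chase 4: γ(4) = 3; β(3) = 5; α(5) = 6. Hence (α ∘ β ∘ γ)(4) = 6.

6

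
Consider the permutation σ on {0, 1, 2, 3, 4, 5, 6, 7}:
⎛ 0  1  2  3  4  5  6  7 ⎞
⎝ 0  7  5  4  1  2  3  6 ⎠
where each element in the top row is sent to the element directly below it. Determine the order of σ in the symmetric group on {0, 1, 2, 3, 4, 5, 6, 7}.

The disjoint-cycle form of σ has cycle lengths 5, 2, 1.
The order is lcm(5, 2) = 10.

10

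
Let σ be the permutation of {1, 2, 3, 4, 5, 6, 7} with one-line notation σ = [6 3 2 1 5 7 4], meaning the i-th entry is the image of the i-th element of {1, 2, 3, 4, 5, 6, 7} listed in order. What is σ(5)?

5

5 is element number 5 of the domain, and entry number 5 of the one-line form is 5, so σ(5) = 5.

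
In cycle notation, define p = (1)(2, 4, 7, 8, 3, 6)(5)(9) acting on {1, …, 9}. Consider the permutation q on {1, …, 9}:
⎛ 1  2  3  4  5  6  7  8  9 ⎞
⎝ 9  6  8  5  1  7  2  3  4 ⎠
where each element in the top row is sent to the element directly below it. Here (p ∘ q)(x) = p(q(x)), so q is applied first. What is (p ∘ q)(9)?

7

(p ∘ q)(9) = p(q(9)). q(9) = 4, then p(4) = 7. So (p ∘ q)(9) = 7.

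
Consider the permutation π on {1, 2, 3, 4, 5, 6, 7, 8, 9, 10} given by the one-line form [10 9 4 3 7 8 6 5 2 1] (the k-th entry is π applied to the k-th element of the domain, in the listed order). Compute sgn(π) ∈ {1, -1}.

1

In disjoint-cycle form the cycle lengths are 4, 2, 2, 2.
A cycle of length ℓ contributes ℓ−1 transpositions, so π is a product of 3 + 1 + 1 + 1 = 6 transpositions — even.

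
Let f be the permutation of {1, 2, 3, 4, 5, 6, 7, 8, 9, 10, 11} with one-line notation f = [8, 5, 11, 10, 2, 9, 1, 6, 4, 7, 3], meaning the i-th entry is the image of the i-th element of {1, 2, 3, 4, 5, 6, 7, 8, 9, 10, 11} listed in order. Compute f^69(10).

4

Tracing 10 → 7 → … returns to 10 after 7 steps, so 10 lies in a 7-cycle (1, 8, 6, 9, 4, 10, 7).
On a 7-cycle, f^7 is the identity, so f^69 = f^6 there (69 ≡ 6 mod 7).
Advancing 6 steps from 10: 10 → 7 → 1 → 8 → 6 → 9 → 4.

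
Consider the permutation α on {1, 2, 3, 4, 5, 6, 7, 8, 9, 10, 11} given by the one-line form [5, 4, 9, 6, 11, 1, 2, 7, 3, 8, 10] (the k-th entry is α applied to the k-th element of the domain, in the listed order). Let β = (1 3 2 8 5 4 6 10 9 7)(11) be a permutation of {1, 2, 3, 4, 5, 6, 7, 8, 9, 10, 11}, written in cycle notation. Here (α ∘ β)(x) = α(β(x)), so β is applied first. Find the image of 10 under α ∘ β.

3

(α ∘ β)(10) = α(β(10)). β(10) = 9, then α(9) = 3. So (α ∘ β)(10) = 3.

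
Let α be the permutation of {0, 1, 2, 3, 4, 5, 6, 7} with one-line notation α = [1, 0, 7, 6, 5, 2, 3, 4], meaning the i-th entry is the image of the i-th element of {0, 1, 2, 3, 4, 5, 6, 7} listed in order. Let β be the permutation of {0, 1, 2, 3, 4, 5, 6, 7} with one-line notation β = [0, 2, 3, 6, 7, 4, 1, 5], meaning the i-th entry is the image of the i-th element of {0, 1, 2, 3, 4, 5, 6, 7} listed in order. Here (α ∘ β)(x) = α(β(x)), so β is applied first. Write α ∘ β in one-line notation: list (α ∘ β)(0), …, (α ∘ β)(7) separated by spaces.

For each element, apply β then α: 0 → 0 → 1; 1 → 2 → 7; 2 → 3 → 6; 3 → 6 → 3; 4 → 7 → 4; 5 → 4 → 5; 6 → 1 → 0; 7 → 5 → 2.
So α ∘ β in one-line form is 1 7 6 3 4 5 0 2.

1 7 6 3 4 5 0 2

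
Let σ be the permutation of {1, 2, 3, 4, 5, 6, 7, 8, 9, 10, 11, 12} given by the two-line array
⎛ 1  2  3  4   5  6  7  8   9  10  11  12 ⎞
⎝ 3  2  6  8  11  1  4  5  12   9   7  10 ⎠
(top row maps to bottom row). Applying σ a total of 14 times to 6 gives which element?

3

Tracing 6 → 1 → … returns to 6 after 3 steps, so 6 lies in a 3-cycle (1, 3, 6).
Powers repeat with period 3 on this cycle, and 14 mod 3 = 2, so σ^14(6) = σ^2(6).
Advancing 2 steps from 6: 6 → 1 → 3.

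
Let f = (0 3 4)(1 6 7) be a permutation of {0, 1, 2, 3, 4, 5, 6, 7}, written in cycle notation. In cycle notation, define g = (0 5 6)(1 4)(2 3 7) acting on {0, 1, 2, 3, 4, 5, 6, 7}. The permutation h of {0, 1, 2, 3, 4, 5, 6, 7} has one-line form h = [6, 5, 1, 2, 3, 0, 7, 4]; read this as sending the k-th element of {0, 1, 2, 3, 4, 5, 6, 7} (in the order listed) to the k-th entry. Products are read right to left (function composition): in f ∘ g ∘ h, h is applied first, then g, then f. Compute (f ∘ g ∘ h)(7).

6

Apply the permutations in order: h(7) = 4, then g(4) = 1, then f(1) = 6. So (f ∘ g ∘ h)(7) = 6.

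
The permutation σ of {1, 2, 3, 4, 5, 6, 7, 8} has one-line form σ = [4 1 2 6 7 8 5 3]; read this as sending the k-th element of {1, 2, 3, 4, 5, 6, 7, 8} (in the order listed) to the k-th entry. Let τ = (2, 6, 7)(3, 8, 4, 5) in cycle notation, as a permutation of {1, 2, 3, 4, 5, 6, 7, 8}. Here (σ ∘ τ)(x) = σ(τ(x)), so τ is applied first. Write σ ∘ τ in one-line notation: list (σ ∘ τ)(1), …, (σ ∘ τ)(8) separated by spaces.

(σ ∘ τ)(x) = σ(τ(x)). Computing each image: σ(τ(1)) = σ(1) = 4, σ(τ(2)) = σ(6) = 8, σ(τ(3)) = σ(8) = 3, σ(τ(4)) = σ(5) = 7, σ(τ(5)) = σ(3) = 2, σ(τ(6)) = σ(7) = 5, σ(τ(7)) = σ(2) = 1, σ(τ(8)) = σ(4) = 6.
Hence σ ∘ τ = [4 8 3 7 2 5 1 6].

4 8 3 7 2 5 1 6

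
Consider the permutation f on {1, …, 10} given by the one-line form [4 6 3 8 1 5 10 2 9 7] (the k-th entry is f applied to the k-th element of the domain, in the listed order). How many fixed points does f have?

2

The fixed points (elements with f(x) = x) are {3, 9}, so there are 2.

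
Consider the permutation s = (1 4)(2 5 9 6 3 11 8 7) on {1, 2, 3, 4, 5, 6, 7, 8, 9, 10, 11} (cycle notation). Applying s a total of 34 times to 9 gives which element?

9 lies in the 8-cycle (2 5 9 6 3 11 8 7).
On an 8-cycle, s^8 is the identity, so s^34 = s^2 there (34 ≡ 2 mod 8).
Advancing 2 steps from 9: 9 → 6 → 3.

3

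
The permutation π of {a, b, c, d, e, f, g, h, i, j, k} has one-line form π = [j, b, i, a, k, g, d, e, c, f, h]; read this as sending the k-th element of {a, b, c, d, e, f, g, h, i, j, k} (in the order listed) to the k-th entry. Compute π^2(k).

e

Tracing k → h → … returns to k after 3 steps, so k lies in a 3-cycle (e, k, h).
Advancing 2 steps from k: k → h → e.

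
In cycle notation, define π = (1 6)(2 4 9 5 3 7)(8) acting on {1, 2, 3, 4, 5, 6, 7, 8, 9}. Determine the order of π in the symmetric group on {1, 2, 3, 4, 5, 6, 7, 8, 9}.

6

The disjoint cycles have lengths 6, 2, 1.
The order of π is the least common multiple of its cycle lengths: lcm(6, 2) = 6.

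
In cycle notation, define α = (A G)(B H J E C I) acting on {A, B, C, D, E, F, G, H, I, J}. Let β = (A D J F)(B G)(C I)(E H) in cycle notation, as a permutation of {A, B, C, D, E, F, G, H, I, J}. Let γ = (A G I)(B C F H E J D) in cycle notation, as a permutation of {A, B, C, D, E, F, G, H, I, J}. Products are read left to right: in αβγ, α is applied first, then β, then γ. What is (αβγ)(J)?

E

(αβγ)(J) = γ(β(α(J))). α(J) = E, then β(E) = H, then γ(H) = E, so the result is E.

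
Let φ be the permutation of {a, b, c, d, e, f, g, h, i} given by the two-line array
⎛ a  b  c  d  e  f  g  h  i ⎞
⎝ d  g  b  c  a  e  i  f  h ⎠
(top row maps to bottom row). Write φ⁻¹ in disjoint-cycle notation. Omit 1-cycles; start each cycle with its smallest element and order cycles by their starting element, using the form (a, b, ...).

First write φ in disjoint cycles: (a, d, c, b, g, i, h, f, e).
The inverse reverses every cycle; in canonical form, φ⁻¹ = (a, e, f, h, i, g, b, c, d).

(a, e, f, h, i, g, b, c, d)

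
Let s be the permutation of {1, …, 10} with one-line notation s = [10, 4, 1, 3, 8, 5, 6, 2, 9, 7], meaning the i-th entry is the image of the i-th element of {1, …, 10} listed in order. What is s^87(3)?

Tracing 3 → 1 → … returns to 3 after 9 steps, so 3 lies in a 9-cycle (1 10 7 6 5 8 2 4 3).
Powers repeat with period 9 on this cycle, and 87 mod 9 = 6, so s^87(3) = s^6(3).
Advancing 6 steps from 3: 3 → 1 → 10 → 7 → 6 → 5 → 8.

8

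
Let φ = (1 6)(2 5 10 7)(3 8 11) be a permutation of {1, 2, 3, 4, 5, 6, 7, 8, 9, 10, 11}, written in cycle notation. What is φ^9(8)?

8 lies in the 3-cycle (3 8 11).
Powers repeat with period 3 on this cycle, and 9 mod 3 = 0, so φ^9(8) = φ^0(8).
So φ^9(8) = 8.

8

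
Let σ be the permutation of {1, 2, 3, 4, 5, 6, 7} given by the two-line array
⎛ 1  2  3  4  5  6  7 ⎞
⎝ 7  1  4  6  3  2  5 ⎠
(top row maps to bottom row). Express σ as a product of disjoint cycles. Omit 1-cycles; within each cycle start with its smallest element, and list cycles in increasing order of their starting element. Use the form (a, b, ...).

Iterating σ from 1 gives 1 → 7 → 5 → 3 → 4 → 6 → 2 → 1; that is the 7-cycle (1, 7, 5, 3, 4, 6, 2).
Continuing from each remaining unvisited element yields (1, 7, 5, 3, 4, 6, 2).

(1, 7, 5, 3, 4, 6, 2)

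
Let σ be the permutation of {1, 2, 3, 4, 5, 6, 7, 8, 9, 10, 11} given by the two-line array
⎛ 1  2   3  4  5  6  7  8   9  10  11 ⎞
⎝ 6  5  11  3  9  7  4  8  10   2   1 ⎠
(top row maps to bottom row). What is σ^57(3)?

6

Tracing 3 → 11 → … returns to 3 after 6 steps, so 3 lies in a 6-cycle (1, 6, 7, 4, 3, 11).
On a 6-cycle, σ^6 is the identity, so σ^57 = σ^3 there (57 ≡ 3 mod 6).
Stepping 3 places around the cycle: 3 → 11 → 1 → 6.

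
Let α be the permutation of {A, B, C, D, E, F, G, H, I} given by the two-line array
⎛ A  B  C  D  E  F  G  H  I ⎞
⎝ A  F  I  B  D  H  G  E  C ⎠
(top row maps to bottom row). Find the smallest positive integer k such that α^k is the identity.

10

Writing α as disjoint cycles, the cycle lengths are 5, 2, 1, 1.
The order is lcm(5, 2) = 10.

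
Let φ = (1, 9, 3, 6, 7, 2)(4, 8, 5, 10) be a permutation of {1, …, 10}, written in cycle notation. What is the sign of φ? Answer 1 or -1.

The cycle lengths are 6, 4.
A cycle of length ℓ contributes ℓ−1 transpositions, so φ is a product of 5 + 3 = 8 transpositions — even.

1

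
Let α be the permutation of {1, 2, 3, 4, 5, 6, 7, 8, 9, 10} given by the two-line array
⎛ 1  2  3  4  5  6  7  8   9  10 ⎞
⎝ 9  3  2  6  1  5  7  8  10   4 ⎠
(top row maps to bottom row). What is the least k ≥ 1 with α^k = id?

6

Decomposing into disjoint cycles gives cycle lengths 6, 2, 1, 1.
Since disjoint cycles commute, ord(α) = lcm(6, 2) = 6.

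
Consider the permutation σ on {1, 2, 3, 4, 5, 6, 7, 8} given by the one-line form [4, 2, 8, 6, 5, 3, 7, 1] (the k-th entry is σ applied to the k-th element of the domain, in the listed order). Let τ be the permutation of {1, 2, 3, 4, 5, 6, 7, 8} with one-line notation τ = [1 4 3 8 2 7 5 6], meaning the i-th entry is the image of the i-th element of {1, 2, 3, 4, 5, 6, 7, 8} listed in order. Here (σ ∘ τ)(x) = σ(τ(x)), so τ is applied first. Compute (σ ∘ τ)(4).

First apply τ: τ(4) = 8, then σ(8) = 1. Thus (σ ∘ τ)(4) = 1.

1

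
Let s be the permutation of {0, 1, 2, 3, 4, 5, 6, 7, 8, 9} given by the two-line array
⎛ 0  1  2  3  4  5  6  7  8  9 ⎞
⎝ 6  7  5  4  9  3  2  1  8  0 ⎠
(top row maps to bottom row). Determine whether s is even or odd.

odd

In disjoint-cycle form the cycle lengths are 7, 2, 1.
A cycle of length ℓ contributes ℓ−1 transpositions, so s is a product of 6 + 1 = 7 transpositions — odd.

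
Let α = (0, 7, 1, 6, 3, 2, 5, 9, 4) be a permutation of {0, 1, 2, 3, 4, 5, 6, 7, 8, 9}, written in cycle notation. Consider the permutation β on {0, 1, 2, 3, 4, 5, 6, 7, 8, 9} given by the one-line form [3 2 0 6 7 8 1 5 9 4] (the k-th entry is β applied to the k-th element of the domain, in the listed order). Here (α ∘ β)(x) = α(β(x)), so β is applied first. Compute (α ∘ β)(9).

(α ∘ β)(9) = α(β(9)). β(9) = 4, then α(4) = 0. So (α ∘ β)(9) = 0.

0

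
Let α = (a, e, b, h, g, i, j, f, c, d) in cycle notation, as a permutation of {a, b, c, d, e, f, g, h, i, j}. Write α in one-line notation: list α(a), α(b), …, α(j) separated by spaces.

e h d a b c i g j f

Reading each image from the cycles: a→e, b→h, c→d, d→a, e→b, f→c, g→i, h→g, i→j, j→f.
So the one-line form is e h d a b c i g j f.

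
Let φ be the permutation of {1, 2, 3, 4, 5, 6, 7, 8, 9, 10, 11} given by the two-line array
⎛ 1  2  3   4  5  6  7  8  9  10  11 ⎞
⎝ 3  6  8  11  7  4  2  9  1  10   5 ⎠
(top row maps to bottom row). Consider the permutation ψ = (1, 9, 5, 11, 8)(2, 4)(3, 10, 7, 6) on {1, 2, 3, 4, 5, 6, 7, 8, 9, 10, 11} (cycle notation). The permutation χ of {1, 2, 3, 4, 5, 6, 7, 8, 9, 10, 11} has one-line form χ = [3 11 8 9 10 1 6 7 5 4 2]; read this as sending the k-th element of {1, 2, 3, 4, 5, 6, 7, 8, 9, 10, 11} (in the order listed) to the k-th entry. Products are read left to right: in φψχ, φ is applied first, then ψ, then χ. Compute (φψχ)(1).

(φψχ)(1) = χ(ψ(φ(1))). φ(1) = 3, then ψ(3) = 10, then χ(10) = 4, so the result is 4.

4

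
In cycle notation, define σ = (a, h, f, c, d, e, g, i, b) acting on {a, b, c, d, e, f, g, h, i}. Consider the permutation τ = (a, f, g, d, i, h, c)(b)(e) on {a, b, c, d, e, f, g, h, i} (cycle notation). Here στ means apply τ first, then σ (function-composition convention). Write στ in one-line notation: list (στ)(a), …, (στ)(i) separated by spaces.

Chase each element through τ then σ: a → f → c; b → b → a; c → a → h; d → i → b; e → e → g; f → g → i; g → d → e; h → c → d; i → h → f.
So στ in one-line form is c a h b g i e d f.

c a h b g i e d f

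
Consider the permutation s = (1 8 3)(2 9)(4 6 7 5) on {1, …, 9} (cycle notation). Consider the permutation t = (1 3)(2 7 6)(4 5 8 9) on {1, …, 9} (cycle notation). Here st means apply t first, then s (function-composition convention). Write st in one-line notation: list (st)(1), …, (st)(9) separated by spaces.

1 5 8 4 3 9 7 2 6

(st)(x) = s(t(x)). Computing each image: s(t(1)) = s(3) = 1, s(t(2)) = s(7) = 5, s(t(3)) = s(1) = 8, s(t(4)) = s(5) = 4, s(t(5)) = s(8) = 3, s(t(6)) = s(2) = 9, s(t(7)) = s(6) = 7, s(t(8)) = s(9) = 2, s(t(9)) = s(4) = 6.
Hence st = [1 5 8 4 3 9 7 2 6].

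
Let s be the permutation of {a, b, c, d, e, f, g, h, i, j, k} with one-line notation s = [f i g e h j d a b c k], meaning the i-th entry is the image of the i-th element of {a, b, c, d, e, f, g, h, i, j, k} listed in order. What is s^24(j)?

Tracing j → c → … returns to j after 8 steps, so j lies in an 8-cycle (a f j c g d e h).
On an 8-cycle, s^8 is the identity, so s^24 = s^0 there (24 ≡ 0 mod 8).
So s^24(j) = j.

j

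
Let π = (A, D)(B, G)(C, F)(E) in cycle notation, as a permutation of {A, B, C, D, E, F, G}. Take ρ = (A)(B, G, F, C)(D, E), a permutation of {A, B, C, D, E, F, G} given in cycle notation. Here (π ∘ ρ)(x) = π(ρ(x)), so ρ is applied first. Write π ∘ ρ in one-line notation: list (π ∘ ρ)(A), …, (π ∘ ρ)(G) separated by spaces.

D B G E A F C

Chase each element through ρ then π: A → A → D; B → G → B; C → B → G; D → E → E; E → D → A; F → C → F; G → F → C.
Collecting the images, π ∘ ρ = [D B G E A F C].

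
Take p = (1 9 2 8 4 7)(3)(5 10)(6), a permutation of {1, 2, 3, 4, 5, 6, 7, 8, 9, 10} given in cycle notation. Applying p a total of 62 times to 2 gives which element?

4

2 lies in the 6-cycle (1 9 2 8 4 7).
Since the cycle has length 6, p^62 acts on it the same as p^2 (62 mod 6 = 2).
Stepping 2 places around the cycle: 2 → 8 → 4.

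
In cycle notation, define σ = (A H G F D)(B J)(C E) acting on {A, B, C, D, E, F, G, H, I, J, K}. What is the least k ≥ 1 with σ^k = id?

The disjoint cycles have lengths 5, 2, 2, 1, 1.
Since disjoint cycles commute, ord(σ) = lcm(5, 2, 2) = 10.

10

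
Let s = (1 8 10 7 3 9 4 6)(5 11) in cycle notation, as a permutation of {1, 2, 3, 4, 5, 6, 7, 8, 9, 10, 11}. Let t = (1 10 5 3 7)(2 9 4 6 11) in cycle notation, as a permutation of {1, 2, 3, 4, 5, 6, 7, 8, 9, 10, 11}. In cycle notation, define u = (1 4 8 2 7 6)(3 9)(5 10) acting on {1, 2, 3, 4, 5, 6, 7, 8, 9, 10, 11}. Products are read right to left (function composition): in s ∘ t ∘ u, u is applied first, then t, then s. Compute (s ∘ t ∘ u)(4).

(s ∘ t ∘ u)(4) = s(t(u(4))). u(4) = 8, then t(8) = 8, then s(8) = 10, so the result is 10.

10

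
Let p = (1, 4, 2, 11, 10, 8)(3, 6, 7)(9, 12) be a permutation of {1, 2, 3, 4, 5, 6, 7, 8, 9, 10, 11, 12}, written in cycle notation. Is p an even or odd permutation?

The cycle lengths are 6, 3, 2, 1.
A cycle of length ℓ contributes ℓ−1 transpositions, so p is a product of 5 + 2 + 1 = 8 transpositions — even.

even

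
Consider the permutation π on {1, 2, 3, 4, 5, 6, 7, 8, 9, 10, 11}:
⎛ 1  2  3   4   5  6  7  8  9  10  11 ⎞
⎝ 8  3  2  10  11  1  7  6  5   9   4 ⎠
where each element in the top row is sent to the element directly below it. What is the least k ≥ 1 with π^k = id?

The disjoint-cycle form of π has cycle lengths 5, 3, 2, 1.
The order of π is the least common multiple of its cycle lengths: lcm(5, 3, 2) = 30.

30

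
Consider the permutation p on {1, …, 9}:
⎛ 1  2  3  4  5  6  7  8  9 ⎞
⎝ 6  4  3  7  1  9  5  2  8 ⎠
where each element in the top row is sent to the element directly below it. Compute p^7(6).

Tracing 6 → 9 → … returns to 6 after 8 steps, so 6 lies in an 8-cycle (1 6 9 8 2 4 7 5).
Stepping 7 places around the cycle: 6 → 9 → 8 → 2 → 4 → 7 → 5 → 1.

1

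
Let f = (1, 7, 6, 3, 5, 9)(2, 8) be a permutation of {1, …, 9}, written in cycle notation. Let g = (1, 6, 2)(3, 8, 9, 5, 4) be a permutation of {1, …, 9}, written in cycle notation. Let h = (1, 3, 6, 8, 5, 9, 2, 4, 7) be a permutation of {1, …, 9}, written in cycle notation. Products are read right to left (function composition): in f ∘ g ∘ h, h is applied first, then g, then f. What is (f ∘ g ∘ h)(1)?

2

Apply the permutations in order: h(1) = 3, then g(3) = 8, then f(8) = 2. So (f ∘ g ∘ h)(1) = 2.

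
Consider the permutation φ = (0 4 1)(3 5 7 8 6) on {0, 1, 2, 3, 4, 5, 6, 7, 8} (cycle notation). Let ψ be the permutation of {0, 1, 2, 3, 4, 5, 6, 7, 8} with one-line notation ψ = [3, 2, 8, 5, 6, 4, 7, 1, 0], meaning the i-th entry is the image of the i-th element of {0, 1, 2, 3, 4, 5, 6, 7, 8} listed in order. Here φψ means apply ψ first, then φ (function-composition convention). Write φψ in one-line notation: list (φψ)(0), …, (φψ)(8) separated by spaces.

(φψ)(x) = φ(ψ(x)). Computing each image: φ(ψ(0)) = φ(3) = 5, φ(ψ(1)) = φ(2) = 2, φ(ψ(2)) = φ(8) = 6, φ(ψ(3)) = φ(5) = 7, φ(ψ(4)) = φ(6) = 3, φ(ψ(5)) = φ(4) = 1, φ(ψ(6)) = φ(7) = 8, φ(ψ(7)) = φ(1) = 0, φ(ψ(8)) = φ(0) = 4.
Hence φψ = [5 2 6 7 3 1 8 0 4].

5 2 6 7 3 1 8 0 4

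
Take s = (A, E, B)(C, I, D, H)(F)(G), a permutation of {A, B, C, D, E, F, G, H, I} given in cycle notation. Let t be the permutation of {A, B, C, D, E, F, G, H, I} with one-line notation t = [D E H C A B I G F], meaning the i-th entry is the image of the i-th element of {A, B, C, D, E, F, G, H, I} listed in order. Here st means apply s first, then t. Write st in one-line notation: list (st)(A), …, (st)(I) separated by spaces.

For each element, apply s then t: A → E → A; B → A → D; C → I → F; D → H → G; E → B → E; F → F → B; G → G → I; H → C → H; I → D → C.
So st in one-line form is A D F G E B I H C.

A D F G E B I H C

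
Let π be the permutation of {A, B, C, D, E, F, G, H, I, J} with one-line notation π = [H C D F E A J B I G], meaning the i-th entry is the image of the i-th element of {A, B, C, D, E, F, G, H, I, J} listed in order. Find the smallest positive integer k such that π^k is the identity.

Decomposing into disjoint cycles gives cycle lengths 6, 2, 1, 1.
Since disjoint cycles commute, ord(π) = lcm(6, 2) = 6.

6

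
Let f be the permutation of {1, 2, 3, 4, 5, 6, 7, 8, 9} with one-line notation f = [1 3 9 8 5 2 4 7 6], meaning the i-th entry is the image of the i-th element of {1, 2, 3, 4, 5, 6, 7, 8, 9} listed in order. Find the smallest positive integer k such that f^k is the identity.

12

Writing f as disjoint cycles, the cycle lengths are 4, 3, 1, 1.
The order of f is the least common multiple of its cycle lengths: lcm(4, 3) = 12.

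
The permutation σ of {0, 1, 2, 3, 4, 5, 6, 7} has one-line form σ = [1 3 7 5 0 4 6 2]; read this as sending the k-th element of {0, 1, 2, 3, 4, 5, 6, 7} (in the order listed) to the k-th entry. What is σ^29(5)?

Tracing 5 → 4 → … returns to 5 after 5 steps, so 5 lies in a 5-cycle (0 1 3 5 4).
On a 5-cycle, σ^5 is the identity, so σ^29 = σ^4 there (29 ≡ 4 mod 5).
Stepping 4 places around the cycle: 5 → 4 → 0 → 1 → 3.

3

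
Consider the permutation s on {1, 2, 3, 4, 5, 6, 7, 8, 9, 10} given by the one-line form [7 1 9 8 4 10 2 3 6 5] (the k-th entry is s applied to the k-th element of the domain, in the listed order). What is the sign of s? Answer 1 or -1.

1

In disjoint-cycle form the cycle lengths are 7, 3.
A cycle is odd iff its length is even; s has 0 even-length cycles, so sgn(s) = (−1)^0 and s is even.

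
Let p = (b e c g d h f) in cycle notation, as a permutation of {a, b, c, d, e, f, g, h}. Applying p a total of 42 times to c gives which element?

c

c lies in the 7-cycle (b e c g d h f).
Powers repeat with period 7 on this cycle, and 42 mod 7 = 0, so p^42(c) = p^0(c).
So p^42(c) = c.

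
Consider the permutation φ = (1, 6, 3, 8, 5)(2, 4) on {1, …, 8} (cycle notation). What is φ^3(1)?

1 lies in the 5-cycle (1, 6, 3, 8, 5).
Advancing 3 steps from 1: 1 → 6 → 3 → 8.

8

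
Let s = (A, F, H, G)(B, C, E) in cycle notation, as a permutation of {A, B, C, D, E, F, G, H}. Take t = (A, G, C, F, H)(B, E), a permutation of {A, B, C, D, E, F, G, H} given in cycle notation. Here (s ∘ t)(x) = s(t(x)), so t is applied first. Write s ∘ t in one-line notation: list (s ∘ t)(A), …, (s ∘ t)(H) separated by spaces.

A B H D C G E F

For each element, apply t then s: A → G → A; B → E → B; C → F → H; D → D → D; E → B → C; F → H → G; G → C → E; H → A → F.
So s ∘ t in one-line form is A B H D C G E F.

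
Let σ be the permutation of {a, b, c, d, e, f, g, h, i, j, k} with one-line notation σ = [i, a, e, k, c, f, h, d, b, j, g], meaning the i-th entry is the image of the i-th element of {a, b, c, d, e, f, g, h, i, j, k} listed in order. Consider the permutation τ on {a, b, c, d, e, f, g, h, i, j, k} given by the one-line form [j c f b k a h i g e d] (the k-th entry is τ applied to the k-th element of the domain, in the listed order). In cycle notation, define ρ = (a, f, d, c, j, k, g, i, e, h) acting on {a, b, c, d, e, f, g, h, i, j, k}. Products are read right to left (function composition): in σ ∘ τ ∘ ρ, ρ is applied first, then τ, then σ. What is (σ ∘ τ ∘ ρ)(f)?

Chase f: ρ(f) = d; τ(d) = b; σ(b) = a. Hence (σ ∘ τ ∘ ρ)(f) = a.

a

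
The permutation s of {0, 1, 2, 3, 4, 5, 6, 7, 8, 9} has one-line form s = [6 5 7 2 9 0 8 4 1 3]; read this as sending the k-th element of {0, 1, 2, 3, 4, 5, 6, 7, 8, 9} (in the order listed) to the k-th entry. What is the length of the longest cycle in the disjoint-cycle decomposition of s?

Decomposing into disjoint cycles gives (0 6 8 1 5)(2 7 4 9 3); the longest has length 5.

5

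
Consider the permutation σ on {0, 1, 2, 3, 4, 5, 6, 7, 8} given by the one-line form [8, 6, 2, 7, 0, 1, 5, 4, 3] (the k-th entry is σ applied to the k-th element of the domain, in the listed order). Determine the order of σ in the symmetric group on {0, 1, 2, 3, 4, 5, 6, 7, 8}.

Writing σ as disjoint cycles, the cycle lengths are 5, 3, 1.
Since disjoint cycles commute, ord(σ) = lcm(5, 3) = 15.

15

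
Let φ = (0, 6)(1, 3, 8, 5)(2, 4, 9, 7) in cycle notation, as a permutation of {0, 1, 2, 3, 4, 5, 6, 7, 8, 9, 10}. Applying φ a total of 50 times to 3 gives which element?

5

3 lies in the 4-cycle (1, 3, 8, 5).
Powers repeat with period 4 on this cycle, and 50 mod 4 = 2, so φ^50(3) = φ^2(3).
Stepping 2 places around the cycle: 3 → 8 → 5.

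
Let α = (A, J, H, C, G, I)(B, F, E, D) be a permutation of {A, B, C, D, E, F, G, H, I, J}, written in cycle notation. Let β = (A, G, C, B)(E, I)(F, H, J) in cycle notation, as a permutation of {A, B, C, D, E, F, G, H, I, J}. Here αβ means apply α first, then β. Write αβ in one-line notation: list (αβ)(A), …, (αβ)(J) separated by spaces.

F H C A D I E B G J

(αβ)(x) = β(α(x)). Computing each image: β(α(A)) = β(J) = F, β(α(B)) = β(F) = H, β(α(C)) = β(G) = C, β(α(D)) = β(B) = A, β(α(E)) = β(D) = D, β(α(F)) = β(E) = I, β(α(G)) = β(I) = E, β(α(H)) = β(C) = B, β(α(I)) = β(A) = G, β(α(J)) = β(H) = J.
Hence αβ = [F H C A D I E B G J].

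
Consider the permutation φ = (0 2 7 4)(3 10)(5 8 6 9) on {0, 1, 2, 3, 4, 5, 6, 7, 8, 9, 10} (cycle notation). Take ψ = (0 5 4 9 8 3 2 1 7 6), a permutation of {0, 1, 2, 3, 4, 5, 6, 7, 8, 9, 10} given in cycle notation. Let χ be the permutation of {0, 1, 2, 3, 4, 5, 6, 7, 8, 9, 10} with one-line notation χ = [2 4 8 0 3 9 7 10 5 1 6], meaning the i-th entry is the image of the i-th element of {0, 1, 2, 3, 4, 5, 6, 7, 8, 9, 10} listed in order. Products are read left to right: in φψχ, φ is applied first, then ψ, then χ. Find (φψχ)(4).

(φψχ)(4) = χ(ψ(φ(4))). φ(4) = 0, then ψ(0) = 5, then χ(5) = 9, so the result is 9.

9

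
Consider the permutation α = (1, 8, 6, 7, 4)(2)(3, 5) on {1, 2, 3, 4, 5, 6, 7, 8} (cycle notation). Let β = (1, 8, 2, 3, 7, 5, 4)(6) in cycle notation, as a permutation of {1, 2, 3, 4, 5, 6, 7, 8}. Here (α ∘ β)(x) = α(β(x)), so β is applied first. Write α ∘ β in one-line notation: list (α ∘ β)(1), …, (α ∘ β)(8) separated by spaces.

6 5 4 8 1 7 3 2

(α ∘ β)(x) = α(β(x)). Computing each image: α(β(1)) = α(8) = 6, α(β(2)) = α(3) = 5, α(β(3)) = α(7) = 4, α(β(4)) = α(1) = 8, α(β(5)) = α(4) = 1, α(β(6)) = α(6) = 7, α(β(7)) = α(5) = 3, α(β(8)) = α(2) = 2.
Hence α ∘ β = [6 5 4 8 1 7 3 2].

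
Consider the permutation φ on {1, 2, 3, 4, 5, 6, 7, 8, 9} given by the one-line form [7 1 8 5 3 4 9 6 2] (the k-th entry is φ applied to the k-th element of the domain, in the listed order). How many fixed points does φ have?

No element satisfies φ(x) = x, so there are 0 fixed points.

0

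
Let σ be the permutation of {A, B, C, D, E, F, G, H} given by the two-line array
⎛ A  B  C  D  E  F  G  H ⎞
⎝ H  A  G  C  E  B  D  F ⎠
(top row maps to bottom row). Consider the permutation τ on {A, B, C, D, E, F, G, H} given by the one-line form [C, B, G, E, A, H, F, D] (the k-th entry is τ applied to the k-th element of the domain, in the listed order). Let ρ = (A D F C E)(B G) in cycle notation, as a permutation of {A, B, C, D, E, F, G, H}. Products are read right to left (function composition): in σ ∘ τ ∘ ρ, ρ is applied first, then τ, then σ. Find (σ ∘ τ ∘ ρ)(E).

Chase E: ρ(E) = A; τ(A) = C; σ(C) = G. Hence (σ ∘ τ ∘ ρ)(E) = G.

G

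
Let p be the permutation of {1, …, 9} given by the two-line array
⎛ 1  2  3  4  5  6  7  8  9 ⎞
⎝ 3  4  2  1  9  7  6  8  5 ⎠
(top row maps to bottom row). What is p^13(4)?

1

Tracing 4 → 1 → … returns to 4 after 4 steps, so 4 lies in a 4-cycle (1, 3, 2, 4).
On a 4-cycle, p^4 is the identity, so p^13 = p^1 there (13 ≡ 1 mod 4).
Advancing 1 step from 4: 4 → 1.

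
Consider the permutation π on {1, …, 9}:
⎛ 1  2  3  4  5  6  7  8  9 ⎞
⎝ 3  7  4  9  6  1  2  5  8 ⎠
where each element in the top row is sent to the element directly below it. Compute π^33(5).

9

Tracing 5 → 6 → … returns to 5 after 7 steps, so 5 lies in a 7-cycle (1, 3, 4, 9, 8, 5, 6).
Since the cycle has length 7, π^33 acts on it the same as π^5 (33 mod 7 = 5).
Stepping 5 places around the cycle: 5 → 6 → 1 → 3 → 4 → 9.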